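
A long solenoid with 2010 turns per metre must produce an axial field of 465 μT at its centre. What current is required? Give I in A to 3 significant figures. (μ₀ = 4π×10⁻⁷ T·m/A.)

Inside a long solenoid B = μ₀nI with n = 2010 m⁻¹, so I = B/(μ₀n).
I = 4.65×10⁻⁴ / (4π×10⁻⁷ × 2010) = 0.184 A.

I ≈ 0.184 A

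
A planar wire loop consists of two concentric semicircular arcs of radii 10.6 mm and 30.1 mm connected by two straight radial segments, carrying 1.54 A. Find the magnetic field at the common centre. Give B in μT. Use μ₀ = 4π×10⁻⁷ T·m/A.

The radial connectors point toward the centre, so dl × r̂ = 0 and they contribute nothing.
Each semicircle gives μ₀I/(4R): inner arc 4.56×10⁻⁵ T, outer arc 1.61×10⁻⁵ T.
The two arcs carry current in opposite angular senses, so their fields oppose: B = |4.56×10⁻⁵ − 1.61×10⁻⁵| = 2.96×10⁻⁵ T.

B ≈ 29.6 μT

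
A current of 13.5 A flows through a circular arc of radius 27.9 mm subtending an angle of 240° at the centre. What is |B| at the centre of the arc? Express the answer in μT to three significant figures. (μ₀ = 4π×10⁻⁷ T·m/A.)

B ≈ 203 μT

The Biot–Savart field of a circular arc at its centre is B = μ₀Iφ/(4πR), with φ = 4.189 rad.
B = (4π×10⁻⁷ × 13.5 × 4.189) / (4π × 0.0279) = 2.03×10⁻⁴ T.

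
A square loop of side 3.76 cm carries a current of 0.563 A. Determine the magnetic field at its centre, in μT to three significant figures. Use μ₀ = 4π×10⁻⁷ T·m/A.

Each side is a finite straight segment at perpendicular distance d = a/(2 tan(π/4)) = 0.0188 m from the centre, with end-angles ±π/4.
One side contributes B₁ = (μ₀I/4πd)·2 sin(π/4) = 4.24×10⁻⁶ T.
All 4 sides add in the same direction: B = 4 × 4.24×10⁻⁶ = 1.69×10⁻⁵ T.

B ≈ 16.9 μT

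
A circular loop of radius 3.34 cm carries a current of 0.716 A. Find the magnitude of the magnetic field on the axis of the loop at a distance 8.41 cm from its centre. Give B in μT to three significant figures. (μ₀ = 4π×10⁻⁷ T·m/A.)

B ≈ 0.677 μT

On the axis of a circular loop, B = μ₀IR² / [2(R²+z²)^(3/2)].
R² + z² = (0.0334)² + (0.0841)² = 0.008188 m², and (R²+z²)^(3/2) = 7.41×10⁻⁴ m³.
B = (4π×10⁻⁷ × 0.716 × 0.001116) / (2 × 7.41×10⁻⁴) = 6.77×10⁻⁷ T.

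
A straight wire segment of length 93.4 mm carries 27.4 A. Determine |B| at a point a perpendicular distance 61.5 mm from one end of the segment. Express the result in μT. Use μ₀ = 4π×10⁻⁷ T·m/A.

For a finite straight segment, B = (μ₀I/4πd)(sinθ₁ + sinθ₂), where θ₁, θ₂ are the angles from the perpendicular to each end.
The perpendicular foot is at one end, so the two end-offsets along the wire are 0 and L = 0.0934 m.
sinθ₁ = 0/√(0²+0.0615²) = 0.0000; sinθ₂ = 0.0934/√(0.0934²+0.0615²) = 0.8352.
B = (4π×10⁻⁷ × 27.4) / (4π × 0.0615) × (0.0000 + 0.8352) = 3.72×10⁻⁵ T.

B ≈ 37.2 μT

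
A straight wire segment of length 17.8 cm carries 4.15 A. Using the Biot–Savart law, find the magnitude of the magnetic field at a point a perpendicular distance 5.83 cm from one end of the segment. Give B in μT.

For a finite straight segment, B = (μ₀I/4πd)(sinθ₁ + sinθ₂), where θ₁, θ₂ are the angles from the perpendicular to each end.
The perpendicular foot is at one end, so the two end-offsets along the wire are 0 and L = 0.178 m.
sinθ₁ = 0/√(0²+0.0583²) = 0.0000; sinθ₂ = 0.178/√(0.178²+0.0583²) = 0.9503.
B = (4π×10⁻⁷ × 4.15) / (4π × 0.0583) × (0.0000 + 0.9503) = 6.76×10⁻⁶ T.

B ≈ 6.76 μT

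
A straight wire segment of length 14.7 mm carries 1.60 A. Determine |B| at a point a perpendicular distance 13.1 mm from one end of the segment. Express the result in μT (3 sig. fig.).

For a finite straight segment, B = (μ₀I/4πd)(sinθ₁ + sinθ₂), where θ₁, θ₂ are the angles from the perpendicular to each end.
The perpendicular foot is at one end, so the two end-offsets along the wire are 0 and L = 0.0147 m.
sinθ₁ = 0/√(0²+0.0131²) = 0.0000; sinθ₂ = 0.0147/√(0.0147²+0.0131²) = 0.7466.
B = (4π×10⁻⁷ × 1.60) / (4π × 0.0131) × (0.0000 + 0.7466) = 9.12×10⁻⁶ T.

B ≈ 9.12 μT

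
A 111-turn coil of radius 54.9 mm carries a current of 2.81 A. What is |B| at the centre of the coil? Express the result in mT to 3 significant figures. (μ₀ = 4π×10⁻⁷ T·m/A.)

For an N-turn flat coil, B = Nμ₀I/(2R) with R = 0.0549 m.
B = 111 × 3.22×10⁻⁵ T = 3.57×10⁻³ T.

B ≈ 3.57 mT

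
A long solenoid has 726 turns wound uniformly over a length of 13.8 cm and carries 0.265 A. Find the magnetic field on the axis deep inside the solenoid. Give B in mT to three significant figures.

B ≈ 1.75 mT

Inside a long solenoid, B = μ₀nI with n = 5261 turns/m.
B = 4π×10⁻⁷ × 5261 × 0.265 = 1.75×10⁻³ T.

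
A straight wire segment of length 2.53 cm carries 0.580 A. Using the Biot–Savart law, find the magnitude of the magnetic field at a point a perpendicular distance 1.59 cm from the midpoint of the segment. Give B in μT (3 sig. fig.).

For a finite straight segment, B = (μ₀I/4πd)(sinθ₁ + sinθ₂), where θ₁, θ₂ are the angles from the perpendicular to each end.
The perpendicular from the point meets the wire at its midpoint, so each end is L/2 = 0.01265 m away along the wire.
sinθ₁ = 0.01265/√(0.01265²+0.0159²) = 0.6226; sinθ₂ = 0.01265/√(0.01265²+0.0159²) = 0.6226.
B = (4π×10⁻⁷ × 0.580) / (4π × 0.0159) × (0.6226 + 0.6226) = 4.54×10⁻⁶ T.

B ≈ 4.54 μT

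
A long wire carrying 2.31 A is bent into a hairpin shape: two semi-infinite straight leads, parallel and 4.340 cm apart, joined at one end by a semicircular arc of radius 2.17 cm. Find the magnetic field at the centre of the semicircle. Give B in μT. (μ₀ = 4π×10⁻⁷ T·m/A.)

The semicircular arc contributes B_arc = μ₀I·π/(4πR) = μ₀I/(4R) = 3.34×10⁻⁵ T.
Each semi-infinite lead is at perpendicular distance R = 0.0217 m from the centre, with the perpendicular foot at its near end, so it contributes μ₀I/(4πR); both point the same way, together 2.13×10⁻⁵ T.
Arc and leads all point the same direction: B = 3.34×10⁻⁵ + 2.13×10⁻⁵ = 5.47×10⁻⁵ T.

B ≈ 54.7 μT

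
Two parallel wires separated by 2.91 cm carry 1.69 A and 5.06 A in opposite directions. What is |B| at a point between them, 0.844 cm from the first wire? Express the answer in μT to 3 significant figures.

B ≈ 89.0 μT

Each long wire gives B = μ₀I/(2πd). Distances are d₁ = 0.00844 m and d₂ = 0.02066 m.
B₁ = 4.00×10⁻⁵ T, B₂ = 4.90×10⁻⁵ T.
Between antiparallel currents both contributions point the same way, so they add. B = B₁ + B₂ = 4.00×10⁻⁵ + 4.90×10⁻⁵ = 8.90×10⁻⁵ T.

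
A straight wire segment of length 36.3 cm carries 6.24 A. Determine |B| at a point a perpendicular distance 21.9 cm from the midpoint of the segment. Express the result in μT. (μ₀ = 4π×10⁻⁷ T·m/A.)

B ≈ 3.64 μT

For a finite straight segment, B = (μ₀I/4πd)(sinθ₁ + sinθ₂), where θ₁, θ₂ are the angles from the perpendicular to each end.
The perpendicular from the point meets the wire at its midpoint, so each end is L/2 = 0.1815 m away along the wire.
sinθ₁ = 0.1815/√(0.1815²+0.219²) = 0.6381; sinθ₂ = 0.1815/√(0.1815²+0.219²) = 0.6381.
B = (4π×10⁻⁷ × 6.24) / (4π × 0.219) × (0.6381 + 0.6381) = 3.64×10⁻⁶ T.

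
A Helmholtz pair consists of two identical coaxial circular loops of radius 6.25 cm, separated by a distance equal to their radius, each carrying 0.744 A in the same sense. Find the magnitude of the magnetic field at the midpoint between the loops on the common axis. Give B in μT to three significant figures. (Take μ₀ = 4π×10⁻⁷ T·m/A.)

B ≈ 10.7 μT

Each loop contributes B = μ₀IR²/[2(R²+z²)^(3/2)] on the axis, with z measured from that loop.
Loop 1 (z = 0.03125 m): B₁ = 5.35×10⁻⁶ T. Loop 2 (z = 0.03125 m): B₂ = 5.35×10⁻⁶ T.
The fields add: B = B₁ + B₂ = 1.07×10⁻⁵ T.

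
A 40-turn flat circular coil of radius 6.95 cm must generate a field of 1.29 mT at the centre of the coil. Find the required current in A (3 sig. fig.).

I ≈ 3.57 A

For an N-turn coil, B = Nμ₀I/(2R) with R = 0.0695 m, so I = 2RB/(Nμ₀) = 2 × 0.0695 × 1.29×10⁻³ / (40 × 4π×10⁻⁷) = 3.57 A.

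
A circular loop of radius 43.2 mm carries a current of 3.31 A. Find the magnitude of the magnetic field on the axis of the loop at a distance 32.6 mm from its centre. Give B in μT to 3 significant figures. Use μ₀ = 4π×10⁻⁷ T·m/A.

On the axis of a circular loop, B = μ₀IR² / [2(R²+z²)^(3/2)].
R² + z² = (0.0432)² + (0.0326)² = 0.002929 m², and (R²+z²)^(3/2) = 1.59×10⁻⁴ m³.
B = (4π×10⁻⁷ × 3.31 × 0.001866) / (2 × 1.59×10⁻⁴) = 2.45×10⁻⁵ T.

B ≈ 24.5 μT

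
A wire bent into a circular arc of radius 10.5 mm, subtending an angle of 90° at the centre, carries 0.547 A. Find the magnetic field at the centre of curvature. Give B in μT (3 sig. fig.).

The Biot–Savart field of a circular arc at its centre is B = μ₀Iφ/(4πR), with φ = 1.571 rad.
B = (4π×10⁻⁷ × 0.547 × 1.571) / (4π × 0.0105) = 8.18×10⁻⁶ T.

B ≈ 8.18 μT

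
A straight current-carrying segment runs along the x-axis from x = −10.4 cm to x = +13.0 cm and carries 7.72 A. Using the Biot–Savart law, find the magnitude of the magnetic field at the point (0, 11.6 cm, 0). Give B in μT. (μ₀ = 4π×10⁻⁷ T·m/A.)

B ≈ 9.41 μT

For a finite straight segment, B = (μ₀I/4πd)(sinθ₁ + sinθ₂), where θ₁, θ₂ are the angles from the perpendicular to each end.
The perpendicular distance is d = 0.116 m; the end-offsets along the wire are a = 0.104 m and b = 0.13 m.
sinθ₁ = 0.104/√(0.104²+0.116²) = 0.6675; sinθ₂ = 0.13/√(0.13²+0.116²) = 0.7461.
B = (4π×10⁻⁷ × 7.72) / (4π × 0.116) × (0.6675 + 0.7461) = 9.41×10⁻⁶ T.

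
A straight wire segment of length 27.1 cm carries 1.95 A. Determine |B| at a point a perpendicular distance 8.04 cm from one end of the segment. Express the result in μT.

B ≈ 2.33 μT

For a finite straight segment, B = (μ₀I/4πd)(sinθ₁ + sinθ₂), where θ₁, θ₂ are the angles from the perpendicular to each end.
The perpendicular foot is at one end, so the two end-offsets along the wire are 0 and L = 0.271 m.
sinθ₁ = 0/√(0²+0.0804²) = 0.0000; sinθ₂ = 0.271/√(0.271²+0.0804²) = 0.9587.
B = (4π×10⁻⁷ × 1.95) / (4π × 0.0804) × (0.0000 + 0.9587) = 2.33×10⁻⁶ T.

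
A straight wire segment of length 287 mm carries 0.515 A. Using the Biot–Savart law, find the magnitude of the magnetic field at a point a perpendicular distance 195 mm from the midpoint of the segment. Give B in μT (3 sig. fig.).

B ≈ 0.313 μT

For a finite straight segment, B = (μ₀I/4πd)(sinθ₁ + sinθ₂), where θ₁, θ₂ are the angles from the perpendicular to each end.
The perpendicular from the point meets the wire at its midpoint, so each end is L/2 = 0.1435 m away along the wire.
sinθ₁ = 0.1435/√(0.1435²+0.195²) = 0.5927; sinθ₂ = 0.1435/√(0.1435²+0.195²) = 0.5927.
B = (4π×10⁻⁷ × 0.515) / (4π × 0.195) × (0.5927 + 0.5927) = 3.13×10⁻⁷ T.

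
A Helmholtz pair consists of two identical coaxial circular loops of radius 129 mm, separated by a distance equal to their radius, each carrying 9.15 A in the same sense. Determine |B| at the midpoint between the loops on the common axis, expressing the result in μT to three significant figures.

B ≈ 63.8 μT

Each loop contributes B = μ₀IR²/[2(R²+z²)^(3/2)] on the axis, with z measured from that loop.
Loop 1 (z = 0.0645 m): B₁ = 3.19×10⁻⁵ T. Loop 2 (z = 0.0645 m): B₂ = 3.19×10⁻⁵ T.
The fields add: B = B₁ + B₂ = 6.38×10⁻⁵ T.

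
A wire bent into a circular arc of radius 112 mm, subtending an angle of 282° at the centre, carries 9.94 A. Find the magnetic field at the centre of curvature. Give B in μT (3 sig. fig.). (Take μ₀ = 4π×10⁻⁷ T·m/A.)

The Biot–Savart field of a circular arc at its centre is B = μ₀Iφ/(4πR), with φ = 4.922 rad.
B = (4π×10⁻⁷ × 9.94 × 4.922) / (4π × 0.112) = 4.37×10⁻⁵ T.

B ≈ 43.7 μT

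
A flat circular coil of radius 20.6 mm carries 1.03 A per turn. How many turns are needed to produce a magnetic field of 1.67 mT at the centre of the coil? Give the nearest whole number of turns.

For an N-turn coil, B = Nμ₀I/(2R). A single turn gives B₁ = 3.14×10⁻⁵ T with R = 0.0206 m.
N = B/B₁ = 1.67×10⁻³ / 3.14×10⁻⁵ = 53.16.

N = 53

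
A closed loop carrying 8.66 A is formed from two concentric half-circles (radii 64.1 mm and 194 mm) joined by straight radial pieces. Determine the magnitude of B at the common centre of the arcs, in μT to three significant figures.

The radial connectors point toward the centre, so dl × r̂ = 0 and they contribute nothing.
Each semicircle gives μ₀I/(4R): inner arc 4.24×10⁻⁵ T, outer arc 1.40×10⁻⁵ T.
The two arcs carry current in opposite angular senses, so their fields oppose: B = |4.24×10⁻⁵ − 1.40×10⁻⁵| = 2.84×10⁻⁵ T.

B ≈ 28.4 μT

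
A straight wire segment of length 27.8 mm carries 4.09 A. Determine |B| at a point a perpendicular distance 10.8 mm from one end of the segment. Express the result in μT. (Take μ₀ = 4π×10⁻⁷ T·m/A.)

For a finite straight segment, B = (μ₀I/4πd)(sinθ₁ + sinθ₂), where θ₁, θ₂ are the angles from the perpendicular to each end.
The perpendicular foot is at one end, so the two end-offsets along the wire are 0 and L = 0.0278 m.
sinθ₁ = 0/√(0²+0.0108²) = 0.0000; sinθ₂ = 0.0278/√(0.0278²+0.0108²) = 0.9321.
B = (4π×10⁻⁷ × 4.09) / (4π × 0.0108) × (0.0000 + 0.9321) = 3.53×10⁻⁵ T.

B ≈ 35.3 μT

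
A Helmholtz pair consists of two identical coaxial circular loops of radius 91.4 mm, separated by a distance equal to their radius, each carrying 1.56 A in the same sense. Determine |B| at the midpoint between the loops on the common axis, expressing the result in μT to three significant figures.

Each loop contributes B = μ₀IR²/[2(R²+z²)^(3/2)] on the axis, with z measured from that loop.
Loop 1 (z = 0.0457 m): B₁ = 7.67×10⁻⁶ T. Loop 2 (z = 0.0457 m): B₂ = 7.67×10⁻⁶ T.
The fields add: B = B₁ + B₂ = 1.53×10⁻⁵ T.

B ≈ 15.3 μT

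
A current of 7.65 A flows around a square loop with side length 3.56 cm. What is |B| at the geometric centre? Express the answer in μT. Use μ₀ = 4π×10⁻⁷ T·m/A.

Each side is a finite straight segment at perpendicular distance d = a/(2 tan(π/4)) = 0.0178 m from the centre, with end-angles ±π/4.
One side contributes B₁ = (μ₀I/4πd)·2 sin(π/4) = 6.08×10⁻⁵ T.
All 4 sides add in the same direction: B = 4 × 6.08×10⁻⁵ = 2.43×10⁻⁴ T.

B ≈ 243 μT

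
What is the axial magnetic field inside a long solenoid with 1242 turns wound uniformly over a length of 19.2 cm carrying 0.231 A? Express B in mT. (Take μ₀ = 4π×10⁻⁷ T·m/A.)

B ≈ 1.88 mT

Inside a long solenoid, B = μ₀nI with n = 6469 turns/m.
B = 4π×10⁻⁷ × 6469 × 0.231 = 1.88×10⁻³ T.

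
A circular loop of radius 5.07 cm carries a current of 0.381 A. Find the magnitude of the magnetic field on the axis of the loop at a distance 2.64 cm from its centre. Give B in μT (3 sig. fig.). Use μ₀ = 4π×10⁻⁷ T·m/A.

On the axis of a circular loop, B = μ₀IR² / [2(R²+z²)^(3/2)].
R² + z² = (0.0507)² + (0.0264)² = 0.003267 m², and (R²+z²)^(3/2) = 1.87×10⁻⁴ m³.
B = (4π×10⁻⁷ × 0.381 × 0.00257) / (2 × 1.87×10⁻⁴) = 3.29×10⁻⁶ T.

B ≈ 3.29 μT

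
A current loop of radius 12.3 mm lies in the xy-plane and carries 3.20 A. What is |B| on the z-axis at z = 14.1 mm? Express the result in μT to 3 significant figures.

B ≈ 46.4 μT

On the axis of a circular loop, B = μ₀IR² / [2(R²+z²)^(3/2)].
R² + z² = (0.0123)² + (0.0141)² = 0.0003501 m², and (R²+z²)^(3/2) = 6.55×10⁻⁶ m³.
B = (4π×10⁻⁷ × 3.20 × 0.0001513) / (2 × 6.55×10⁻⁶) = 4.64×10⁻⁵ T.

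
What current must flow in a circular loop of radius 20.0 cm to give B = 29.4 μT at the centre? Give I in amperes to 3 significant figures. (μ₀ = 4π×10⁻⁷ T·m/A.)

I ≈ 9.36 A

At the centre of a circular loop B = μ₀I/(2R), so I = 2RB/μ₀.
With R = 0.2 m, I = 2 × 0.2 × 2.94×10⁻⁵ / (4π×10⁻⁷) = 9.36 A.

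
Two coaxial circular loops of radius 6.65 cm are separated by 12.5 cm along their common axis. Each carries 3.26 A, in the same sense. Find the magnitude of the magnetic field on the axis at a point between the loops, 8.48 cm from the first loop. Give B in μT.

Each loop contributes B = μ₀IR²/[2(R²+z²)^(3/2)] on the axis, with z measured from that loop.
Loop 1 (z = 0.0848 m): B₁ = 7.24×10⁻⁶ T. Loop 2 (z = 0.0402 m): B₂ = 1.93×10⁻⁵ T.
The fields add: B = B₁ + B₂ = 2.65×10⁻⁵ T.

B ≈ 26.5 μT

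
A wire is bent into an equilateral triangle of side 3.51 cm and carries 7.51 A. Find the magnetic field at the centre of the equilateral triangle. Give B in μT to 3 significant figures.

Each side is a finite straight segment at perpendicular distance d = a/(2 tan(π/3)) = 0.01013 m from the centre, with end-angles ±π/3.
One side contributes B₁ = (μ₀I/4πd)·2 sin(π/3) = 1.28×10⁻⁴ T.
All 3 sides add in the same direction: B = 3 × 1.28×10⁻⁴ = 3.85×10⁻⁴ T.

B ≈ 385 μT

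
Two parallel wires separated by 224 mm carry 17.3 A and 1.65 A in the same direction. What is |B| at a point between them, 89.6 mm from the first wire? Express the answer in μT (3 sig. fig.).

B ≈ 36.2 μT

Each long wire gives B = μ₀I/(2πd). Distances are d₁ = 0.0896 m and d₂ = 0.1344 m.
B₁ = 3.86×10⁻⁵ T, B₂ = 2.46×10⁻⁶ T.
Between parallel currents the two contributions point in opposite directions, so they subtract. B = |B₁ − B₂| = |3.86×10⁻⁵ − 2.46×10⁻⁶| = 3.62×10⁻⁵ T.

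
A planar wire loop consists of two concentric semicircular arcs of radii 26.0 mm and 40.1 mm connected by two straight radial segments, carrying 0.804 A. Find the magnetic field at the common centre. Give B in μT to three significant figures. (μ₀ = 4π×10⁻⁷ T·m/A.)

The radial connectors point toward the centre, so dl × r̂ = 0 and they contribute nothing.
Each semicircle gives μ₀I/(4R): inner arc 9.71×10⁻⁶ T, outer arc 6.30×10⁻⁶ T.
The two arcs carry current in opposite angular senses, so their fields oppose: B = |9.71×10⁻⁶ − 6.30×10⁻⁶| = 3.42×10⁻⁶ T.

B ≈ 3.42 μT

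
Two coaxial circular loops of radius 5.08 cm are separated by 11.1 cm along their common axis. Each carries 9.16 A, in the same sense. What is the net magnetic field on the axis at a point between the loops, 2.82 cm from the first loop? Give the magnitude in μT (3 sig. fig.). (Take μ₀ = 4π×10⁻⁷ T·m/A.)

Each loop contributes B = μ₀IR²/[2(R²+z²)^(3/2)] on the axis, with z measured from that loop.
Loop 1 (z = 0.0282 m): B₁ = 7.57×10⁻⁵ T. Loop 2 (z = 0.0828 m): B₂ = 1.62×10⁻⁵ T.
The fields add: B = B₁ + B₂ = 9.19×10⁻⁵ T.

B ≈ 91.9 μT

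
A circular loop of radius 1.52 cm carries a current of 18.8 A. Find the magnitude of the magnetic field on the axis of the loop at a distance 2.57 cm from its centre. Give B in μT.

B ≈ 103 μT

On the axis of a circular loop, B = μ₀IR² / [2(R²+z²)^(3/2)].
R² + z² = (0.0152)² + (0.0257)² = 0.0008915 m², and (R²+z²)^(3/2) = 2.66×10⁻⁵ m³.
B = (4π×10⁻⁷ × 18.8 × 0.000231) / (2 × 2.66×10⁻⁵) = 1.03×10⁻⁴ T.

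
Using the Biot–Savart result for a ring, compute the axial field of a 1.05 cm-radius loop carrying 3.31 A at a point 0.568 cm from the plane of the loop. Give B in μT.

B ≈ 135 μT

On the axis of a circular loop, B = μ₀IR² / [2(R²+z²)^(3/2)].
R² + z² = (0.0105)² + (0.00568)² = 0.0001425 m², and (R²+z²)^(3/2) = 1.70×10⁻⁶ m³.
B = (4π×10⁻⁷ × 3.31 × 0.0001103) / (2 × 1.70×10⁻⁶) = 1.35×10⁻⁴ T.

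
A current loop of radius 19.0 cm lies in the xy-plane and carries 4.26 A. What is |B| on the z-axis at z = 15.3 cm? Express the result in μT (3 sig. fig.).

On the axis of a circular loop, B = μ₀IR² / [2(R²+z²)^(3/2)].
R² + z² = (0.19)² + (0.153)² = 0.05951 m², and (R²+z²)^(3/2) = 1.45×10⁻² m³.
B = (4π×10⁻⁷ × 4.26 × 0.0361) / (2 × 1.45×10⁻²) = 6.66×10⁻⁶ T.

B ≈ 6.66 μT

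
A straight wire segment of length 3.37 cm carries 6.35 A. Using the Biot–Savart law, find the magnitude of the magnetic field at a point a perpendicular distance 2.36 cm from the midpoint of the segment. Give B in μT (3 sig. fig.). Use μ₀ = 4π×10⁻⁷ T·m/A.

B ≈ 31.3 μT

For a finite straight segment, B = (μ₀I/4πd)(sinθ₁ + sinθ₂), where θ₁, θ₂ are the angles from the perpendicular to each end.
The perpendicular from the point meets the wire at its midpoint, so each end is L/2 = 0.01685 m away along the wire.
sinθ₁ = 0.01685/√(0.01685²+0.0236²) = 0.5811; sinθ₂ = 0.01685/√(0.01685²+0.0236²) = 0.5811.
B = (4π×10⁻⁷ × 6.35) / (4π × 0.0236) × (0.5811 + 0.5811) = 3.13×10⁻⁵ T.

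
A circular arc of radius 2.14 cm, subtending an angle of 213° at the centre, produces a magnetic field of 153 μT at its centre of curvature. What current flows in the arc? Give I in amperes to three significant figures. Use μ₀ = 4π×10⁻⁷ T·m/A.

For a circular arc, B = μ₀Iφ/(4πR) with φ in radians; here φ = 3.718 rad.
So I = 4πRB/(μ₀φ) = 4π × 0.0214 × 1.53×10⁻⁴ / (4π×10⁻⁷ × 3.718) = 8.81 A.

I ≈ 8.81 A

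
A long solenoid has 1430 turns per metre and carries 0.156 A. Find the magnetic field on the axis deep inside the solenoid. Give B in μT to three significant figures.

Inside a long solenoid, B = μ₀nI with n = 1430 turns/m.
B = 4π×10⁻⁷ × 1430 × 0.156 = 2.80×10⁻⁴ T.

B ≈ 280 μT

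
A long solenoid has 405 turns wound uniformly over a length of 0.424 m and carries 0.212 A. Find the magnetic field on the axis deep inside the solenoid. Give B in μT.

B ≈ 254 μT

Inside a long solenoid, B = μ₀nI with n = 955.2 turns/m.
B = 4π×10⁻⁷ × 955.2 × 0.212 = 2.54×10⁻⁴ T.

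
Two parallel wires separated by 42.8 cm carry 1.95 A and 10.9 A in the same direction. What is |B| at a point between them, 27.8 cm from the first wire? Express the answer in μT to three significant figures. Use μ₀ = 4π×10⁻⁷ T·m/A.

B ≈ 13.1 μT

Each long wire gives B = μ₀I/(2πd). Distances are d₁ = 0.278 m and d₂ = 0.15 m.
B₁ = 1.40×10⁻⁶ T, B₂ = 1.45×10⁻⁵ T.
Between parallel currents the two contributions point in opposite directions, so they subtract. B = |B₁ − B₂| = |1.40×10⁻⁶ − 1.45×10⁻⁵| = 1.31×10⁻⁵ T.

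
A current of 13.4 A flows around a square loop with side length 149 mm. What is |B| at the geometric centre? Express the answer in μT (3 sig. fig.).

B ≈ 102 μT

Each side is a finite straight segment at perpendicular distance d = a/(2 tan(π/4)) = 0.0745 m from the centre, with end-angles ±π/4.
One side contributes B₁ = (μ₀I/4πd)·2 sin(π/4) = 2.54×10⁻⁵ T.
All 4 sides add in the same direction: B = 4 × 2.54×10⁻⁵ = 1.02×10⁻⁴ T.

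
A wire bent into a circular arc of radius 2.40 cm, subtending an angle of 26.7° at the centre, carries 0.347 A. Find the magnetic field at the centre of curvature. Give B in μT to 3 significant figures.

The Biot–Savart field of a circular arc at its centre is B = μ₀Iφ/(4πR), with φ = 0.466 rad.
B = (4π×10⁻⁷ × 0.347 × 0.466) / (4π × 0.024) = 6.74×10⁻⁷ T.

B ≈ 0.674 μT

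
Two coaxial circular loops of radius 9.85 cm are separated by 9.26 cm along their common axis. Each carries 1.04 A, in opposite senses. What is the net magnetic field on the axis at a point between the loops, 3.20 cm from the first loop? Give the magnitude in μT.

B ≈ 1.61 μT

Each loop contributes B = μ₀IR²/[2(R²+z²)^(3/2)] on the axis, with z measured from that loop.
Loop 1 (z = 0.032 m): B₁ = 5.71×10⁻⁶ T. Loop 2 (z = 0.0606 m): B₂ = 4.10×10⁻⁶ T.
The fields oppose: B = |B₁ − B₂| = 1.61×10⁻⁶ T.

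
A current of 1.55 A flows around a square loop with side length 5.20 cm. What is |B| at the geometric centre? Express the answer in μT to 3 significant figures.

B ≈ 33.7 μT

Each side is a finite straight segment at perpendicular distance d = a/(2 tan(π/4)) = 0.026 m from the centre, with end-angles ±π/4.
One side contributes B₁ = (μ₀I/4πd)·2 sin(π/4) = 8.43×10⁻⁶ T.
All 4 sides add in the same direction: B = 4 × 8.43×10⁻⁶ = 3.37×10⁻⁵ T.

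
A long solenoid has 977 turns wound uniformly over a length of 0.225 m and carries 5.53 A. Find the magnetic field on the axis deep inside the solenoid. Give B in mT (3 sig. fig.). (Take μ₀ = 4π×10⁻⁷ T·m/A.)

B ≈ 30.2 mT

Inside a long solenoid, B = μ₀nI with n = 4342 turns/m.
B = 4π×10⁻⁷ × 4342 × 5.53 = 3.02×10⁻² T.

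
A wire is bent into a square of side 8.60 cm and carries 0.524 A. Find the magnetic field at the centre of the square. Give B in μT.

B ≈ 6.89 μT

Each side is a finite straight segment at perpendicular distance d = a/(2 tan(π/4)) = 0.043 m from the centre, with end-angles ±π/4.
One side contributes B₁ = (μ₀I/4πd)·2 sin(π/4) = 1.72×10⁻⁶ T.
All 4 sides add in the same direction: B = 4 × 1.72×10⁻⁶ = 6.89×10⁻⁶ T.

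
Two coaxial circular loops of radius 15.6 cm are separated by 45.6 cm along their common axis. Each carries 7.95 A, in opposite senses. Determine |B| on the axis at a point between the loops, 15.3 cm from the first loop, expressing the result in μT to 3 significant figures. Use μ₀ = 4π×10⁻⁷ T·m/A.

Each loop contributes B = μ₀IR²/[2(R²+z²)^(3/2)] on the axis, with z measured from that loop.
Loop 1 (z = 0.153 m): B₁ = 1.17×10⁻⁵ T. Loop 2 (z = 0.303 m): B₂ = 3.07×10⁻⁶ T.
The fields oppose: B = |B₁ − B₂| = 8.58×10⁻⁶ T.

B ≈ 8.58 μT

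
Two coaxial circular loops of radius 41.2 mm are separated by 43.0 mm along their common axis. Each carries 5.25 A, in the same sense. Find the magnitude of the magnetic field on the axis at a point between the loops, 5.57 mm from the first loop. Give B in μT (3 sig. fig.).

Each loop contributes B = μ₀IR²/[2(R²+z²)^(3/2)] on the axis, with z measured from that loop.
Loop 1 (z = 0.00557 m): B₁ = 7.79×10⁻⁵ T. Loop 2 (z = 0.03743 m): B₂ = 3.25×10⁻⁵ T.
The fields add: B = B₁ + B₂ = 1.10×10⁻⁴ T.

B ≈ 110 μT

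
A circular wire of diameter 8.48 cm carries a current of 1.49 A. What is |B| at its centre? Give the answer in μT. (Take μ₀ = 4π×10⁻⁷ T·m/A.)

B ≈ 22.1 μT

At the centre of a circular loop the Biot–Savart law gives B = μ₀I/(2R) (so R = 0.0424 m).
B = (4π×10⁻⁷ × 1.49) / (2 × 0.0424) = 2.21×10⁻⁵ T.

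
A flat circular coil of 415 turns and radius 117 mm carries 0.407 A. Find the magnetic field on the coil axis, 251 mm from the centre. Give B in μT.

B ≈ 68.4 μT

For an N-turn flat coil, B = Nμ₀IR²/[2(R²+z²)^(3/2)] with R = 0.117 m, z = 0.251 m.
B = 415 × 1.65×10⁻⁷ T = 6.84×10⁻⁵ T.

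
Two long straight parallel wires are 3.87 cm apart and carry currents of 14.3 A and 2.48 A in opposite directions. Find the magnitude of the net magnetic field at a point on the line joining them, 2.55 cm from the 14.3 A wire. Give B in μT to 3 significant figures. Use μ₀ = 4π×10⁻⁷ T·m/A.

Each long wire gives B = μ₀I/(2πd). Distances are d₁ = 0.0255 m and d₂ = 0.0132 m.
B₁ = 1.12×10⁻⁴ T, B₂ = 3.76×10⁻⁵ T.
Between antiparallel currents both contributions point the same way, so they add. B = B₁ + B₂ = 1.12×10⁻⁴ + 3.76×10⁻⁵ = 1.50×10⁻⁴ T.

B ≈ 150 μT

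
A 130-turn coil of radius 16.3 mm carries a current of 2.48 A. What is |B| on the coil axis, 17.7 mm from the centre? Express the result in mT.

For an N-turn flat coil, B = Nμ₀IR²/[2(R²+z²)^(3/2)] with R = 0.0163 m, z = 0.0177 m.
B = 130 × 2.97×10⁻⁵ T = 3.86×10⁻³ T.

B ≈ 3.86 mT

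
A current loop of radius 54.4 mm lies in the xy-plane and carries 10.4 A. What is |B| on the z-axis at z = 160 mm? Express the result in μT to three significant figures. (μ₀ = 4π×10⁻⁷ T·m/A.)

On the axis of a circular loop, B = μ₀IR² / [2(R²+z²)^(3/2)].
R² + z² = (0.0544)² + (0.16)² = 0.02856 m², and (R²+z²)^(3/2) = 4.83×10⁻³ m³.
B = (4π×10⁻⁷ × 10.4 × 0.002959) / (2 × 4.83×10⁻³) = 4.01×10⁻⁶ T.

B ≈ 4.01 μT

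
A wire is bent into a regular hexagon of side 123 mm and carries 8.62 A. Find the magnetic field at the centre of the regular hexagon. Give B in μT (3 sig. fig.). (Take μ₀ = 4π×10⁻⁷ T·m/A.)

B ≈ 48.6 μT

Each side is a finite straight segment at perpendicular distance d = a/(2 tan(π/6)) = 0.1065 m from the centre, with end-angles ±π/6.
One side contributes B₁ = (μ₀I/4πd)·2 sin(π/6) = 8.09×10⁻⁶ T.
All 6 sides add in the same direction: B = 6 × 8.09×10⁻⁶ = 4.86×10⁻⁵ T.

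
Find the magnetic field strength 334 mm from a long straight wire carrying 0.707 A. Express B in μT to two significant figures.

For an infinitely long straight wire, B = μ₀I/(2πd).
B = (4π×10⁻⁷ × 0.707) / (2π × 0.334) = 4.23×10⁻⁷ T.

B ≈ 0.42 μT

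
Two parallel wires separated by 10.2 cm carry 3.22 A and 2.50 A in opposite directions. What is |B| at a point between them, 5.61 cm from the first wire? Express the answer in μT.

Each long wire gives B = μ₀I/(2πd). Distances are d₁ = 0.0561 m and d₂ = 0.0459 m.
B₁ = 1.15×10⁻⁵ T, B₂ = 1.09×10⁻⁵ T.
Between antiparallel currents both contributions point the same way, so they add. B = B₁ + B₂ = 1.15×10⁻⁵ + 1.09×10⁻⁵ = 2.24×10⁻⁵ T.

B ≈ 22.4 μT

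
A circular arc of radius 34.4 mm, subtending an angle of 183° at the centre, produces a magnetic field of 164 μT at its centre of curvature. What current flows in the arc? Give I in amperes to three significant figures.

For a circular arc, B = μ₀Iφ/(4πR) with φ in radians; here φ = 3.194 rad.
So I = 4πRB/(μ₀φ) = 4π × 0.0344 × 1.64×10⁻⁴ / (4π×10⁻⁷ × 3.194) = 17.7 A.

I ≈ 17.7 A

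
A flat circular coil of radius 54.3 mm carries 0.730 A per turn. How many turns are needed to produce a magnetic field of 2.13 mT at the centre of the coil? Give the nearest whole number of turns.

N = 252

For an N-turn coil, B = Nμ₀I/(2R). A single turn gives B₁ = 8.45×10⁻⁶ T with R = 0.0543 m.
N = B/B₁ = 2.13×10⁻³ / 8.45×10⁻⁶ = 252.16.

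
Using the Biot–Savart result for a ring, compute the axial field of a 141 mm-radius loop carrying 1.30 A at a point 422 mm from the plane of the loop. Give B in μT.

B ≈ 0.184 μT

On the axis of a circular loop, B = μ₀IR² / [2(R²+z²)^(3/2)].
R² + z² = (0.141)² + (0.422)² = 0.198 m², and (R²+z²)^(3/2) = 8.81×10⁻² m³.
B = (4π×10⁻⁷ × 1.30 × 0.01988) / (2 × 8.81×10⁻²) = 1.84×10⁻⁷ T.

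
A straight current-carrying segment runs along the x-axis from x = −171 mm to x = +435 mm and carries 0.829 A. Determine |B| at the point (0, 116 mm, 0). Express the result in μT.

For a finite straight segment, B = (μ₀I/4πd)(sinθ₁ + sinθ₂), where θ₁, θ₂ are the angles from the perpendicular to each end.
The perpendicular distance is d = 0.116 m; the end-offsets along the wire are a = 0.171 m and b = 0.435 m.
sinθ₁ = 0.171/√(0.171²+0.116²) = 0.8276; sinθ₂ = 0.435/√(0.435²+0.116²) = 0.9662.
B = (4π×10⁻⁷ × 0.829) / (4π × 0.116) × (0.8276 + 0.9662) = 1.28×10⁻⁶ T.

B ≈ 1.28 μT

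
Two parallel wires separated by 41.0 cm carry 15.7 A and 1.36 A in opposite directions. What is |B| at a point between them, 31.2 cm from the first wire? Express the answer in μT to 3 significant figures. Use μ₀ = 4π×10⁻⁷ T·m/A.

B ≈ 12.8 μT

Each long wire gives B = μ₀I/(2πd). Distances are d₁ = 0.312 m and d₂ = 0.098 m.
B₁ = 1.01×10⁻⁵ T, B₂ = 2.78×10⁻⁶ T.
Between antiparallel currents both contributions point the same way, so they add. B = B₁ + B₂ = 1.01×10⁻⁵ + 2.78×10⁻⁶ = 1.28×10⁻⁵ T.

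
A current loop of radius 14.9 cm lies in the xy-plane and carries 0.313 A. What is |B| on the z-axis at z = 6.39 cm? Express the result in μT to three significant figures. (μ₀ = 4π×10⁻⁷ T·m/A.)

On the axis of a circular loop, B = μ₀IR² / [2(R²+z²)^(3/2)].
R² + z² = (0.149)² + (0.0639)² = 0.02628 m², and (R²+z²)^(3/2) = 4.26×10⁻³ m³.
B = (4π×10⁻⁷ × 0.313 × 0.0222) / (2 × 4.26×10⁻³) = 1.02×10⁻⁶ T.

B ≈ 1.02 μT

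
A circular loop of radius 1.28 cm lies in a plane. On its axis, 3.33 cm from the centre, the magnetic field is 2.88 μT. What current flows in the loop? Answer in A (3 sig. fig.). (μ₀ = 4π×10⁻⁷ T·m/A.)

I ≈ 1.27 A

On the axis of a loop, B = μ₀IR²/[2(R²+z²)^(3/2)], so I = 2B(R²+z²)^(3/2)/(μ₀R²).
R² + z² = 0.0001638 + 0.001109 = 0.001273 m²; raised to 3/2 gives 4.54×10⁻⁵ m³.
I = 2 × 2.88×10⁻⁶ × 4.54×10⁻⁵ / (1.26×10⁻⁶ × 0.0001638) = 1.27 A.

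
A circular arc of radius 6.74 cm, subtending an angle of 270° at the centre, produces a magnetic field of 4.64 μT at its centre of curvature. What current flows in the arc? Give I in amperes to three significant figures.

For a circular arc, B = μ₀Iφ/(4πR) with φ in radians; here φ = 4.712 rad.
So I = 4πRB/(μ₀φ) = 4π × 0.0674 × 4.64×10⁻⁶ / (4π×10⁻⁷ × 4.712) = 0.664 A.

I ≈ 0.664 A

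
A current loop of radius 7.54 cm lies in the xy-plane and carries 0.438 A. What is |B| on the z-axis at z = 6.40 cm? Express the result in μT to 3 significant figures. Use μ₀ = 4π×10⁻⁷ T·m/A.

B ≈ 1.62 μT

On the axis of a circular loop, B = μ₀IR² / [2(R²+z²)^(3/2)].
R² + z² = (0.0754)² + (0.064)² = 0.009781 m², and (R²+z²)^(3/2) = 9.67×10⁻⁴ m³.
B = (4π×10⁻⁷ × 0.438 × 0.005685) / (2 × 9.67×10⁻⁴) = 1.62×10⁻⁶ T.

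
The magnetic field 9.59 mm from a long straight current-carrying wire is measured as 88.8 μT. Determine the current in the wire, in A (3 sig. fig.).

I ≈ 4.26 A

For a long straight wire B = μ₀I/(2πd), so I = 2πdB/μ₀.
I = 2π × 0.00959 × 8.88×10⁻⁵ / (4π×10⁻⁷) = 4.26 A.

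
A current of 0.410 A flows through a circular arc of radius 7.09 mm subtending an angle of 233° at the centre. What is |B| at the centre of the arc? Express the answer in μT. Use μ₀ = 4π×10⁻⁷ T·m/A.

B ≈ 23.5 μT

The Biot–Savart field of a circular arc at its centre is B = μ₀Iφ/(4πR), with φ = 4.067 rad.
B = (4π×10⁻⁷ × 0.410 × 4.067) / (4π × 0.00709) = 2.35×10⁻⁵ T.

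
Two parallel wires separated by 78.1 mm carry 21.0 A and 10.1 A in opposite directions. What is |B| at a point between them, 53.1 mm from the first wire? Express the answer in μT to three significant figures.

Each long wire gives B = μ₀I/(2πd). Distances are d₁ = 0.0531 m and d₂ = 0.025 m.
B₁ = 7.91×10⁻⁵ T, B₂ = 8.08×10⁻⁵ T.
Between antiparallel currents both contributions point the same way, so they add. B = B₁ + B₂ = 7.91×10⁻⁵ + 8.08×10⁻⁵ = 1.60×10⁻⁴ T.

B ≈ 160 μT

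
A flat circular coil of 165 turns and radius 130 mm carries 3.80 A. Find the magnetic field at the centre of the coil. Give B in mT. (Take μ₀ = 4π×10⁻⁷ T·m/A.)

B ≈ 3.03 mT

For an N-turn flat coil, B = Nμ₀I/(2R) with R = 0.13 m.
B = 165 × 1.84×10⁻⁵ T = 3.03×10⁻³ T.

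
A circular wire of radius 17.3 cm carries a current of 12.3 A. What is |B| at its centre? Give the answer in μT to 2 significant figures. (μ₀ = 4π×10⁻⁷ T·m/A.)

B ≈ 45 μT

At the centre of a circular loop the Biot–Savart law gives B = μ₀I/(2R).
B = (4π×10⁻⁷ × 12.3) / (2 × 0.173) = 4.47×10⁻⁵ T.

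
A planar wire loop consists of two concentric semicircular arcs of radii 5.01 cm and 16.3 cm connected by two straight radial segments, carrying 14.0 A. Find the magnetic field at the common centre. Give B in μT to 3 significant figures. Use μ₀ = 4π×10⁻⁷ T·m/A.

B ≈ 60.8 μT

The radial connectors point toward the centre, so dl × r̂ = 0 and they contribute nothing.
Each semicircle gives μ₀I/(4R): inner arc 8.78×10⁻⁵ T, outer arc 2.70×10⁻⁵ T.
The two arcs carry current in opposite angular senses, so their fields oppose: B = |8.78×10⁻⁵ − 2.70×10⁻⁵| = 6.08×10⁻⁵ T.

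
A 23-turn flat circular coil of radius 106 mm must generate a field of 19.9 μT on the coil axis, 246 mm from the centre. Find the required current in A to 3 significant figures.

I ≈ 2.36 A

For an N-turn coil, B = Nμ₀IR²/[2(R²+z²)^(3/2)] with R = 0.106 m, z = 0.246 m, so I = 2B(R²+z²)^(3/2)/(Nμ₀R²) = 2 × 1.99×10⁻⁵ × 1.92×10⁻² / (23 × 4π×10⁻⁷ × 0.01124) = 2.36 A.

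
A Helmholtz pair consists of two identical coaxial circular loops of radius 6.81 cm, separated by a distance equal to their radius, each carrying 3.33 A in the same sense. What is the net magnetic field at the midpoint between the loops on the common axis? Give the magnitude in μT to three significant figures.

B ≈ 44.0 μT

Each loop contributes B = μ₀IR²/[2(R²+z²)^(3/2)] on the axis, with z measured from that loop.
Loop 1 (z = 0.03405 m): B₁ = 2.20×10⁻⁵ T. Loop 2 (z = 0.03405 m): B₂ = 2.20×10⁻⁵ T.
The fields add: B = B₁ + B₂ = 4.40×10⁻⁵ T.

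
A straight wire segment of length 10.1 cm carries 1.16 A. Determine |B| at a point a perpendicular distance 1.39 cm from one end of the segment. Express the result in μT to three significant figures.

B ≈ 8.27 μT

For a finite straight segment, B = (μ₀I/4πd)(sinθ₁ + sinθ₂), where θ₁, θ₂ are the angles from the perpendicular to each end.
The perpendicular foot is at one end, so the two end-offsets along the wire are 0 and L = 0.101 m.
sinθ₁ = 0/√(0²+0.0139²) = 0.0000; sinθ₂ = 0.101/√(0.101²+0.0139²) = 0.9907.
B = (4π×10⁻⁷ × 1.16) / (4π × 0.0139) × (0.0000 + 0.9907) = 8.27×10⁻⁶ T.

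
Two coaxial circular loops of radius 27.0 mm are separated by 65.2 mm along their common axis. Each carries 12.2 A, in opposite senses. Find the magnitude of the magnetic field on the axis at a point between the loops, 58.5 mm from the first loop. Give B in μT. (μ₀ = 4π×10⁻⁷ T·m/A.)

Each loop contributes B = μ₀IR²/[2(R²+z²)^(3/2)] on the axis, with z measured from that loop.
Loop 1 (z = 0.0585 m): B₁ = 2.09×10⁻⁵ T. Loop 2 (z = 0.0067 m): B₂ = 2.60×10⁻⁴ T.
The fields oppose: B = |B₁ − B₂| = 2.39×10⁻⁴ T.

B ≈ 239 μT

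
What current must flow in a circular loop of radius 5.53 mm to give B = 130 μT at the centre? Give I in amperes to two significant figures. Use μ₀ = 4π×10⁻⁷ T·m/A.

At the centre of a circular loop B = μ₀I/(2R), so I = 2RB/μ₀.
With R = 0.00553 m, I = 2 × 0.00553 × 1.30×10⁻⁴ / (4π×10⁻⁷) = 1.14 A.

I ≈ 1.1 A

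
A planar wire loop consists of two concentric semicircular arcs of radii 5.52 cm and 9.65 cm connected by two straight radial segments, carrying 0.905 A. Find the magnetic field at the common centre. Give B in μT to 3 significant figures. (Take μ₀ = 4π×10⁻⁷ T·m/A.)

The radial connectors point toward the centre, so dl × r̂ = 0 and they contribute nothing.
Each semicircle gives μ₀I/(4R): inner arc 5.15×10⁻⁶ T, outer arc 2.95×10⁻⁶ T.
The two arcs carry current in opposite angular senses, so their fields oppose: B = |5.15×10⁻⁶ − 2.95×10⁻⁶| = 2.20×10⁻⁶ T.

B ≈ 2.20 μT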